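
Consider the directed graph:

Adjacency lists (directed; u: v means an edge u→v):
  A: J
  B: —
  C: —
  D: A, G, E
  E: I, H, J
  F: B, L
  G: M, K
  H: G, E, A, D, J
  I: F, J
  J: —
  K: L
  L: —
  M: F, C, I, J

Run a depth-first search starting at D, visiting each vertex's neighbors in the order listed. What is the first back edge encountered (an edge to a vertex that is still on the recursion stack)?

H->E

DFS from D (visiting each vertex's neighbors in the order listed); mark gray on enter, black on exit:
D gray
  A gray
    J gray
    J black
  A black
  G gray
    M gray
      F gray
        B gray
        B black
        L gray
        L black
      F black
      C gray
      C black
      I gray
        I→F: F black — skip
        I→J: J black — skip
      I black
      M→J: J black — skip
    M black
    K gray
      K→L: L black — skip
    K black
  G black
  E gray
    E→I: I black — skip
    H gray
      H→G: G black — skip
      H→E: E is gray → back edge
First back edge: H → E.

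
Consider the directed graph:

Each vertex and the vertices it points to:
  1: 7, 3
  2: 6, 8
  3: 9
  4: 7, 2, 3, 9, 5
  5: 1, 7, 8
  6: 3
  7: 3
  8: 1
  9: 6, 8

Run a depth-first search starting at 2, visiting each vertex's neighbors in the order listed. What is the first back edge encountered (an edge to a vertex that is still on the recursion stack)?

9→6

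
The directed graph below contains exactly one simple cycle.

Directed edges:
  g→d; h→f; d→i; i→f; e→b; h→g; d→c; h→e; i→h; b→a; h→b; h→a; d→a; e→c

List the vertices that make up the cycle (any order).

d, g, h, i

DFS with gray/black marking from i:
i gray
  h gray
    g gray
      d gray
        c gray
        c black
        a gray
        a black
        d→i: i is gray → back edge
Back edge closes the cycle i → h → g → d → i; its vertices are {d, g, h, i}.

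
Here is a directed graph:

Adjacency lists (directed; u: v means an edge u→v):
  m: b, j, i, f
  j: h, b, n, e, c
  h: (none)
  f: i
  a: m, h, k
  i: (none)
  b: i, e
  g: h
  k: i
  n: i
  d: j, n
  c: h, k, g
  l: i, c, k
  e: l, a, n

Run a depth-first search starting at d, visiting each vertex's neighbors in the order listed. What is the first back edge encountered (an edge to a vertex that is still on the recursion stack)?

DFS from d (visiting each vertex's neighbors in the order listed); mark gray on enter, black on exit:
d gray
  j gray
    h gray
    h black
    b gray
      i gray
      i black
      e gray
        l gray
          l→i: i black — skip
          c gray
            c→h: h black — skip
            k gray
              k→i: i black — skip
            k black
            g gray
              g→h: h black — skip
            g black
          c black
          l→k: k black — skip
        l black
        a gray
          m gray
            m→b: b is gray → back edge
First back edge: m → b.

m→b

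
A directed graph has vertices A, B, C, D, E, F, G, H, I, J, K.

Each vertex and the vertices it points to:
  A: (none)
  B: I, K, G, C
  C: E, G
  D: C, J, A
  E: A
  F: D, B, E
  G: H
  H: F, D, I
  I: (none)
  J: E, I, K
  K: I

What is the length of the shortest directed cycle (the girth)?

For each vertex v, BFS finds the shortest path from v back to v.
The shortest such closed walk is H → D → C → G → H, length 4.

4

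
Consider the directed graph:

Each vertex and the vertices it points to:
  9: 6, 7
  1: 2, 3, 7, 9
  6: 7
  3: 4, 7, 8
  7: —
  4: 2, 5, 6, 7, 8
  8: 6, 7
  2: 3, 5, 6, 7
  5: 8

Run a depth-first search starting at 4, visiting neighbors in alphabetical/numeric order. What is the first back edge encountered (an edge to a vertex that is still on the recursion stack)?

3→4

DFS from 4 (visiting neighbors in alphabetical/numeric order); mark gray on enter, black on exit:
4 gray
  2 gray
    3 gray
      3→4: 4 is gray → back edge
First back edge: 3 → 4.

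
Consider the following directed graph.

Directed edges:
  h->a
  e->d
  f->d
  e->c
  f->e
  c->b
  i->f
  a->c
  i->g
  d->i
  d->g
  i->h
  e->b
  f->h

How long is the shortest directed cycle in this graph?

3

For each vertex v, BFS finds the shortest path from v back to v.
The shortest such closed walk is i → f → d → i, length 3.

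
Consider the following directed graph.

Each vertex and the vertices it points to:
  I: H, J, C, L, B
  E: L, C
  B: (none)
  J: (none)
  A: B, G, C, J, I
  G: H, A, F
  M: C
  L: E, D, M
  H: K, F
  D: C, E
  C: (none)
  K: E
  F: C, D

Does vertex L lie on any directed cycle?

L is on a cycle iff L can reach itself via ≥1 edge.
L → E → L — yes.

Yes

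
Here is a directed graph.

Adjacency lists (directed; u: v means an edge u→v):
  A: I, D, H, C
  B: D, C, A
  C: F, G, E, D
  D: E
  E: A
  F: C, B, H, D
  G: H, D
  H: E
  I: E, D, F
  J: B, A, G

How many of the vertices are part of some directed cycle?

9

A vertex is on a directed cycle iff it belongs to a strongly connected component of size ≥ 2 (or has a self-loop).
The vertices on cycles are {A, B, C, D, E, F, G, H, I} — 9 in total.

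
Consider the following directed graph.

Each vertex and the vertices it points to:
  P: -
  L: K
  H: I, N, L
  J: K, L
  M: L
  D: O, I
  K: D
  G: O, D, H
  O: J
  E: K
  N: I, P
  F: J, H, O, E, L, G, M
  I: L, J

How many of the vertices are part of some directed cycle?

A vertex is on a directed cycle iff it belongs to a strongly connected component of size ≥ 2 (or has a self-loop).
The vertices on cycles are {D, I, J, K, L, O} — 6 in total.

6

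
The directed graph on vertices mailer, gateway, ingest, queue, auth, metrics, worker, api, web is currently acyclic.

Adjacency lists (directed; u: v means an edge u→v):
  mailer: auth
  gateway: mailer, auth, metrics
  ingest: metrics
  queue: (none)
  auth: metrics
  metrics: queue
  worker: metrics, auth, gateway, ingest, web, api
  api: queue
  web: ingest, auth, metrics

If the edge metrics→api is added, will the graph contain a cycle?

No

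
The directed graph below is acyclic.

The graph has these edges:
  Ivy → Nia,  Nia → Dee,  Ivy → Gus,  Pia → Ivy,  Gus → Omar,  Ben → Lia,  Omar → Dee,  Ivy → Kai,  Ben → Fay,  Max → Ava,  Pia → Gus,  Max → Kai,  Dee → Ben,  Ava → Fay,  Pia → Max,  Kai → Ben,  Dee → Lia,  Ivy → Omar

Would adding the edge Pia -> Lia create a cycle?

Adding Pia→Lia creates a cycle iff Lia can already reach Pia.
Explore from Lia: no path reaches Pia. The graph stays acyclic.

No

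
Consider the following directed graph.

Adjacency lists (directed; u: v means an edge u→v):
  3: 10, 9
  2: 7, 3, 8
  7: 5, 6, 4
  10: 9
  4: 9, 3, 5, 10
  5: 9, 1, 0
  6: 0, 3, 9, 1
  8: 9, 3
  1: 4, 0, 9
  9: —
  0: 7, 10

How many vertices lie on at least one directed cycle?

A vertex is on a directed cycle iff it belongs to a strongly connected component of size ≥ 2 (or has a self-loop).
The vertices on cycles are {0, 1, 4, 5, 6, 7} — 6 in total.

6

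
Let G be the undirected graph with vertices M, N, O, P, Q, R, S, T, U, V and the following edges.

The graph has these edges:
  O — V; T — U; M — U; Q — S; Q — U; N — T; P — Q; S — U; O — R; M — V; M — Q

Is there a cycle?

DFS, tracking each vertex's parent; an edge to a visited non-parent vertex closes a cycle.
Start from O:
visit O (parent –)
  visit V (parent O)
    visit M (parent V)
      M–V: parent, skip
      visit U (parent M)
        visit S (parent U)
          visit Q (parent S)
            Q–M: M visited and ≠ parent → cycle
Cycle: M – U – S – Q – M.

Yes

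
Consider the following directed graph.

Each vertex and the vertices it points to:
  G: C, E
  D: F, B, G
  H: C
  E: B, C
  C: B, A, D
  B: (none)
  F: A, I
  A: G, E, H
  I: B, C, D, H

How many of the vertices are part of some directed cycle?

8

A vertex is on a directed cycle iff it belongs to a strongly connected component of size ≥ 2 (or has a self-loop).
The vertices on cycles are {A, C, D, E, F, G, H, I} — 8 in total.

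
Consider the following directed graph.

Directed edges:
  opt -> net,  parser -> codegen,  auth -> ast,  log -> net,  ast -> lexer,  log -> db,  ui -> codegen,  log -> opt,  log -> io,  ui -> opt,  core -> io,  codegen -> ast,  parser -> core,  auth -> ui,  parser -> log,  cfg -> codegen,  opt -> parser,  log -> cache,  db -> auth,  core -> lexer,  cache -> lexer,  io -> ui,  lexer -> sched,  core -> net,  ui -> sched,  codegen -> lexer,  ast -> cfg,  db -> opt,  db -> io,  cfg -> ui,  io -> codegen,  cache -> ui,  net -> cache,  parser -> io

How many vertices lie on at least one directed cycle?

13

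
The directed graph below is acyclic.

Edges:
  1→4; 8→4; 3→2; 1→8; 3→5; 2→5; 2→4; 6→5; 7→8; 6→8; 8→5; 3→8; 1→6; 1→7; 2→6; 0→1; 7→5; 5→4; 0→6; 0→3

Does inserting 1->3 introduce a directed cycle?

Adding 1→3 creates a cycle iff 3 can already reach 1.
Explore from 3: no path reaches 1. The graph stays acyclic.

No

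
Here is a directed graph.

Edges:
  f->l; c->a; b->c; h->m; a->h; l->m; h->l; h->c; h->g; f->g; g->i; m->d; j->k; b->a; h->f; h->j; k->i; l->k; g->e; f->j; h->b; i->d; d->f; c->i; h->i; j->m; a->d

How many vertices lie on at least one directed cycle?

12

A vertex is on a directed cycle iff it belongs to a strongly connected component of size ≥ 2 (or has a self-loop).
The vertices on cycles are {a, b, c, d, f, g, h, i, j, k, l, m} — 12 in total.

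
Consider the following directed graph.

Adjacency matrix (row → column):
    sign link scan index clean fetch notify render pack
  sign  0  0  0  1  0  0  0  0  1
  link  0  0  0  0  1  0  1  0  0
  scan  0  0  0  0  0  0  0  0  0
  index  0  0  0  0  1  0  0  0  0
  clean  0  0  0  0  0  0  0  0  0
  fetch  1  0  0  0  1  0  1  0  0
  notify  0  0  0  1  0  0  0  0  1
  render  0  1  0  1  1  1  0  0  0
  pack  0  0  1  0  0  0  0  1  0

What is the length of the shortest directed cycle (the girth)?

For each vertex v, BFS finds the shortest path from v back to v.
The shortest such closed walk is pack → render → fetch → notify → pack, length 4.

4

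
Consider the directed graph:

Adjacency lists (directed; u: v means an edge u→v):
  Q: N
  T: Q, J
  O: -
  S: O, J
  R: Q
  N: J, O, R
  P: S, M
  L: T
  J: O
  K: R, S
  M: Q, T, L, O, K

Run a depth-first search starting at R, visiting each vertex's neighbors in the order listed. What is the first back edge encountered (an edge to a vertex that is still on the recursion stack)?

N->R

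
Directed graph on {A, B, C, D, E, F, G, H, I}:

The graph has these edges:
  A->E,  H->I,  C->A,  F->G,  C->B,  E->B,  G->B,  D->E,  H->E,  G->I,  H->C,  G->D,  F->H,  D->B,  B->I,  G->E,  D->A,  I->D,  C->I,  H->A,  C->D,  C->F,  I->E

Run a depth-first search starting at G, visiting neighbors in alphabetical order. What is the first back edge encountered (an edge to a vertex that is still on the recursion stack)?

E->B

DFS from G (visiting neighbors in alphabetical order); mark gray on enter, black on exit:
G gray
  B gray
    I gray
      D gray
        A gray
          E gray
            E→B: B is gray → back edge
First back edge: E → B.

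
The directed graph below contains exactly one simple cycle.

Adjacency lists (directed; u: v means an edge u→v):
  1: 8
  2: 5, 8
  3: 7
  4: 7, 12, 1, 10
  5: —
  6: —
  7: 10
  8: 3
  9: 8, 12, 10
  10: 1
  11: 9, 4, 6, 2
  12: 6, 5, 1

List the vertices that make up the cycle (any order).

DFS with gray/black marking from 7:
7 gray
  10 gray
    1 gray
      8 gray
        3 gray
          3→7: 7 is gray → back edge
Back edge closes the cycle 7 → 10 → 1 → 8 → 3 → 7; its vertices are {1, 3, 7, 8, 10}.

1, 3, 7, 8, 10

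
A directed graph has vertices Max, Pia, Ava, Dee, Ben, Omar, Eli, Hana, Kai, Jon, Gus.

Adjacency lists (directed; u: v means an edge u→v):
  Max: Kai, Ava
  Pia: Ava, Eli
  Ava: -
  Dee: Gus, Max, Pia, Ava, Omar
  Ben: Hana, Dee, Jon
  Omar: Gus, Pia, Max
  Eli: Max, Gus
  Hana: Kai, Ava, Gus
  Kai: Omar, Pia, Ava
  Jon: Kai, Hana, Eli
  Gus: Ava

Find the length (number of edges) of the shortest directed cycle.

3

For each vertex v, BFS finds the shortest path from v back to v.
The shortest such closed walk is Omar → Max → Kai → Omar, length 3.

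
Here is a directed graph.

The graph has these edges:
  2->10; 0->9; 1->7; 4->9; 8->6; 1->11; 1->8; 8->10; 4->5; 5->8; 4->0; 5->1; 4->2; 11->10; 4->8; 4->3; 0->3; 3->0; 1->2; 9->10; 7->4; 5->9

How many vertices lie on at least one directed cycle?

6

A vertex is on a directed cycle iff it belongs to a strongly connected component of size ≥ 2 (or has a self-loop).
The vertices on cycles are {0, 1, 3, 4, 5, 7} — 6 in total.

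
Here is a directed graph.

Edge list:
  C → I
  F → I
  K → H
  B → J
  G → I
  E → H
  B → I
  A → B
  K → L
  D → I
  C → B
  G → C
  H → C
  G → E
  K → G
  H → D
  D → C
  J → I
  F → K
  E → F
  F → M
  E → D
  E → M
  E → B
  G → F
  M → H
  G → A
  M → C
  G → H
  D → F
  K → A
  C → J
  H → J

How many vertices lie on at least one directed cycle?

7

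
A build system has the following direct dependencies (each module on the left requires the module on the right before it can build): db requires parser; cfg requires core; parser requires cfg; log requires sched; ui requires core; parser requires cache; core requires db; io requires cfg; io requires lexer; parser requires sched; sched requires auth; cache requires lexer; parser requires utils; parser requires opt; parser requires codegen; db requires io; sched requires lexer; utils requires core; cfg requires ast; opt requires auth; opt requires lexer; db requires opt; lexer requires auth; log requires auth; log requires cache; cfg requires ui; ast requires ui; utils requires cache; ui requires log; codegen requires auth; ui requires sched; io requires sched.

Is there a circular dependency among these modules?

DFS with white/gray/black marking, starting from db:
db gray
  parser gray
    codegen gray
      auth gray
      auth black
    codegen black
    opt gray
      opt→auth: auth black — skip
      lexer gray
        lexer→auth: auth black — skip
      lexer black
    opt black
    cache gray
      cache→lexer: lexer black — skip
    cache black
    utils gray
      core gray
        core→db: db is gray → back edge
Back edge found, so a cycle exists: db → parser → utils → core → db.

Yes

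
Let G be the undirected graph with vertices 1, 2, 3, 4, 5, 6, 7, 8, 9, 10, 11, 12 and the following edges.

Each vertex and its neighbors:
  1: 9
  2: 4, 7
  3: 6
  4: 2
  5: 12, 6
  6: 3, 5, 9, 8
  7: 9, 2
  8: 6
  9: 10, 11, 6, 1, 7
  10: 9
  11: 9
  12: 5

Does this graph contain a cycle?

No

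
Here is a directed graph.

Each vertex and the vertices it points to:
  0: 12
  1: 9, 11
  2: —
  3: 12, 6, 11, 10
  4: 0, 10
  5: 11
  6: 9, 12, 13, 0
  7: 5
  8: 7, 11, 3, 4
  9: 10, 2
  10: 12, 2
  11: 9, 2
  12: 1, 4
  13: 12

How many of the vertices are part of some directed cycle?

A vertex is on a directed cycle iff it belongs to a strongly connected component of size ≥ 2 (or has a self-loop).
The vertices on cycles are {0, 1, 4, 9, 10, 11, 12} — 7 in total.

7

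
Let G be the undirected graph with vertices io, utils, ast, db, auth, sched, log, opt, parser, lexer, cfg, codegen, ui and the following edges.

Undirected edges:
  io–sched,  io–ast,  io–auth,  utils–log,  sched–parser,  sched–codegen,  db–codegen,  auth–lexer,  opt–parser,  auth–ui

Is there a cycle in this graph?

No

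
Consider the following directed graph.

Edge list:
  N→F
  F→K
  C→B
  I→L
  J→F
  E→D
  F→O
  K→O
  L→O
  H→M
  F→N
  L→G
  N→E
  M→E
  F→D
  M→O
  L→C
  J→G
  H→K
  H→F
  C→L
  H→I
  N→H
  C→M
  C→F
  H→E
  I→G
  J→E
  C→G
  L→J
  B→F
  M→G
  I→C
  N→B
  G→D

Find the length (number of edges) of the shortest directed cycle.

For each vertex v, BFS finds the shortest path from v back to v.
The shortest such closed walk is N → F → N, length 2.

2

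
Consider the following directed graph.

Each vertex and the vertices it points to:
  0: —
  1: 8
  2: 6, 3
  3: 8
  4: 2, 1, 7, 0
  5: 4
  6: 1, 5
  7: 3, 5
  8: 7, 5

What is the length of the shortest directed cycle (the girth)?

3

For each vertex v, BFS finds the shortest path from v back to v.
The shortest such closed walk is 4 → 7 → 5 → 4, length 3.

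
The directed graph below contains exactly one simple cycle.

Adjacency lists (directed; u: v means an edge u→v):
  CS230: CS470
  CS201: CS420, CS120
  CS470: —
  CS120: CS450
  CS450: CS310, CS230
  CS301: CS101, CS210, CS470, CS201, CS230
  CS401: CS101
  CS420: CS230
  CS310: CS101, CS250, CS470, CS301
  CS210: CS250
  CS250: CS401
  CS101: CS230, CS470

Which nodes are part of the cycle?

DFS with gray/black marking from CS310:
CS310 gray
  CS101 gray
    CS230 gray
      CS470 gray
      CS470 black
    CS230 black
    CS101→CS470: CS470 black — skip
  CS101 black
  CS250 gray
    CS401 gray
      CS401→CS101: CS101 black — skip
    CS401 black
  CS250 black
  CS310→CS470: CS470 black — skip
  CS301 gray
    CS301→CS101: CS101 black — skip
    CS210 gray
      CS210→CS250: CS250 black — skip
    CS210 black
    CS301→CS470: CS470 black — skip
    CS201 gray
      CS420 gray
        CS420→CS230: CS230 black — skip
      CS420 black
      CS120 gray
        CS450 gray
          CS450→CS310: CS310 is gray → back edge
Back edge closes the cycle CS310 → CS301 → CS201 → CS120 → CS450 → CS310; its vertices are {CS120, CS201, CS301, CS310, CS450}.

CS120, CS201, CS301, CS310, CS450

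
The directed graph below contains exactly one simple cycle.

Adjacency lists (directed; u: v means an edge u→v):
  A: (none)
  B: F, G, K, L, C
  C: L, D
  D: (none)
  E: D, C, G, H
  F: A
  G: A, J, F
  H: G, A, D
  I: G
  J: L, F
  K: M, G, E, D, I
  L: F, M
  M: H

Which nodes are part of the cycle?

DFS with gray/black marking from M:
M gray
  H gray
    G gray
      A gray
      A black
      J gray
        L gray
          F gray
            F→A: A black — skip
          F black
          L→M: M is gray → back edge
Back edge closes the cycle M → H → G → J → L → M; its vertices are {G, H, J, L, M}.

G, H, J, L, M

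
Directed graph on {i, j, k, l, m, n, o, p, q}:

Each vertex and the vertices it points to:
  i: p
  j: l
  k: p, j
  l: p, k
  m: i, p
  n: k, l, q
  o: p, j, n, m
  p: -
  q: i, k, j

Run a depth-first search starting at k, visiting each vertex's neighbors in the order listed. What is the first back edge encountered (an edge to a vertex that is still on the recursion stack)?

l->k

DFS from k (visiting each vertex's neighbors in the order listed); mark gray on enter, black on exit:
k gray
  p gray
  p black
  j gray
    l gray
      l→p: p black — skip
      l→k: k is gray → back edge
First back edge: l → k.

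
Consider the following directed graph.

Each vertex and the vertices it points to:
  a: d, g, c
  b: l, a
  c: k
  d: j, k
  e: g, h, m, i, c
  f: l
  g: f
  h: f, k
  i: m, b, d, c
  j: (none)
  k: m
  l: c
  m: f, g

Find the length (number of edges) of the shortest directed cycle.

For each vertex v, BFS finds the shortest path from v back to v.
The shortest such closed walk is c → k → m → f → l → c, length 5.

5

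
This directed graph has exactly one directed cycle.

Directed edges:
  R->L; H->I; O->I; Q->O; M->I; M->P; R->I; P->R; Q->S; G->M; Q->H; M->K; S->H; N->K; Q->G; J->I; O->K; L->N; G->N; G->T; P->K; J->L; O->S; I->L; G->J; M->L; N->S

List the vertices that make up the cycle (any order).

DFS with gray/black marking from N:
N gray
  S gray
    H gray
      I gray
        L gray
          L→N: N is gray → back edge
Back edge closes the cycle N → S → H → I → L → N; its vertices are {H, I, L, N, S}.

H, I, L, N, S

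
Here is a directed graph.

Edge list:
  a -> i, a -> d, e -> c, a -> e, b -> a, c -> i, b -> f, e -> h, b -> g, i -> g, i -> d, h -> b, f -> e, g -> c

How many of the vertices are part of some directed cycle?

8

A vertex is on a directed cycle iff it belongs to a strongly connected component of size ≥ 2 (or has a self-loop).
The vertices on cycles are {a, b, c, e, f, g, h, i} — 8 in total.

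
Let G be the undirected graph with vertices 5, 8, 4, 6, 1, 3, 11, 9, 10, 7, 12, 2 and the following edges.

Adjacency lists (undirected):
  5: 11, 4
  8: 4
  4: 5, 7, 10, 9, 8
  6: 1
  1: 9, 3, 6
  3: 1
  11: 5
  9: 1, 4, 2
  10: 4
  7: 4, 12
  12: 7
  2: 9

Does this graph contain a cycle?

No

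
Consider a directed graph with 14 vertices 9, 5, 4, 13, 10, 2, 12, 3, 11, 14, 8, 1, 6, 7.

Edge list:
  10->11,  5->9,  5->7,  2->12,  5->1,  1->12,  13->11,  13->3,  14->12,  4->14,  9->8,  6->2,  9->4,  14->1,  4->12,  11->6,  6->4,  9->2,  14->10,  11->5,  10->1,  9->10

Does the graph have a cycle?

DFS with white/gray/black marking, starting from 9:
9 gray
  8 gray
  8 black
  10 gray
    11 gray
      5 gray
        7 gray
        7 black
        1 gray
          12 gray
          12 black
        1 black
        5→9: 9 is gray → back edge
Back edge found, so a cycle exists: 9 → 10 → 11 → 5 → 9.

Yes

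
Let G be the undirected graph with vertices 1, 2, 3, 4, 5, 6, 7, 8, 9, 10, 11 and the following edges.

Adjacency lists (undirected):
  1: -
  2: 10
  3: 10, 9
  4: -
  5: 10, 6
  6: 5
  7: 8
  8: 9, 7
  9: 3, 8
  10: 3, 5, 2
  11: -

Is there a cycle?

No

DFS, tracking each vertex's parent; an edge to a visited non-parent vertex closes a cycle.
Start from 11:
visit 11 (parent –)
visit 1 (parent –)
visit 2 (parent –)
  visit 10 (parent 2)
    visit 3 (parent 10)
      3–10: parent, skip
      visit 9 (parent 3)
        9–3: parent, skip
        visit 8 (parent 9)
          8–9: parent, skip
          visit 7 (parent 8)
            7–8: parent, skip
    visit 5 (parent 10)
      5–10: parent, skip
      visit 6 (parent 5)
        6–5: parent, skip
    10–2: parent, skip
visit 4 (parent –)
No non-parent visited neighbor found — the graph is a forest.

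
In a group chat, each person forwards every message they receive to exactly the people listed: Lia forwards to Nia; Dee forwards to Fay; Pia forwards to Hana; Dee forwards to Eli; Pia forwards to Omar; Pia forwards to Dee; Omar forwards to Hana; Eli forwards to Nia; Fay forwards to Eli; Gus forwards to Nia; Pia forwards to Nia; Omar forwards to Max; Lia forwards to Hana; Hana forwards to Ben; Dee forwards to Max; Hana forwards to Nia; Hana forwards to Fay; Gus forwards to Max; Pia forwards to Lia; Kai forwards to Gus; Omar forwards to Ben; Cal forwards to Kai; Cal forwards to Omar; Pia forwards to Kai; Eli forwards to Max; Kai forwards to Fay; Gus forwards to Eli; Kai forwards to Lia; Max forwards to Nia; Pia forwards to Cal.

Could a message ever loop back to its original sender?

DFS with white/gray/black marking, starting from Hana:
Hana gray
  Ben gray
  Ben black
  Fay gray
    Eli gray
      Nia gray
      Nia black
      Max gray
        Max→Nia: Nia black — skip
      Max black
    Eli black
  Fay black
  Hana→Nia: Nia black — skip
Hana black
Pia gray
  Pia→Nia: Nia black — skip
  Dee gray
    Dee→Fay: Fay black — skip
    Dee→Max: Max black — skip
    Dee→Eli: Eli black — skip
  Dee black
  Lia gray
    Lia→Hana: Hana black — skip
    Lia→Nia: Nia black — skip
  Lia black
  Pia→Hana: Hana black — skip
  Kai gray
    Kai→Lia: Lia black — skip
    Gus gray
      Gus→Eli: Eli black — skip
      Gus→Max: Max black — skip
      Gus→Nia: Nia black — skip
    Gus black
    Kai→Fay: Fay black — skip
  Kai black
  Cal gray
    Cal→Kai: Kai black — skip
    Omar gray
      Omar→Ben: Ben black — skip
      Omar→Max: Max black — skip
      Omar→Hana: Hana black — skip
    Omar black
  Cal black
  Pia→Omar: Omar black — skip
Pia black
Every edge goes to a white or black vertex — no back edge, so the graph is acyclic.

No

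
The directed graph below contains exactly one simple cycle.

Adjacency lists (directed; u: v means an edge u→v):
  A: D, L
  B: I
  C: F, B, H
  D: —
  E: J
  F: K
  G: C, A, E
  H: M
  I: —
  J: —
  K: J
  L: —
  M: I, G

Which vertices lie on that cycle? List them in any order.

C, G, H, M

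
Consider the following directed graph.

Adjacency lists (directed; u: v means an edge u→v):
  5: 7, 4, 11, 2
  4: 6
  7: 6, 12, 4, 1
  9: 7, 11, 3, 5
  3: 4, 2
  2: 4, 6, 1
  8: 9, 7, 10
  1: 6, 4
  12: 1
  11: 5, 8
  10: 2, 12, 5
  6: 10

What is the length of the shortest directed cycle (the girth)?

2

For each vertex v, BFS finds the shortest path from v back to v.
The shortest such closed walk is 5 → 11 → 5, length 2.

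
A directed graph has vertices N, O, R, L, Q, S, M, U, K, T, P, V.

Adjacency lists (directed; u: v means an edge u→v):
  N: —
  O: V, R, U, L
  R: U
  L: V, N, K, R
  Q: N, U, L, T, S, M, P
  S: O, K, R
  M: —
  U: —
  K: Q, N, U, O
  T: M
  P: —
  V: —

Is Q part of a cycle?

Yes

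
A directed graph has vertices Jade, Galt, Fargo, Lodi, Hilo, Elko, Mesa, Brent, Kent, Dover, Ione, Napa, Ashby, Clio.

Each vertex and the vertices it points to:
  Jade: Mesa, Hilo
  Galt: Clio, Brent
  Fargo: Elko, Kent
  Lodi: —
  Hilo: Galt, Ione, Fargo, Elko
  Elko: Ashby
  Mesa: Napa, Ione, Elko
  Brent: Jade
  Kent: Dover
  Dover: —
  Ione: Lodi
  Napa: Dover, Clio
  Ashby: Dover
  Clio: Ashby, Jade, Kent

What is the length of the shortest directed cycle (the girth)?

4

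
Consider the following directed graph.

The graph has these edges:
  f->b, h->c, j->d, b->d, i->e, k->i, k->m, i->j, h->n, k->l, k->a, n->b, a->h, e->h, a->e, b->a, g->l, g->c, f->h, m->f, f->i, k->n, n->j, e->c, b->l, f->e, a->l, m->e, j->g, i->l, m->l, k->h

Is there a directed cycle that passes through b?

b is on a cycle iff b can reach itself via ≥1 edge.
b → a → h → n → b — yes.

Yes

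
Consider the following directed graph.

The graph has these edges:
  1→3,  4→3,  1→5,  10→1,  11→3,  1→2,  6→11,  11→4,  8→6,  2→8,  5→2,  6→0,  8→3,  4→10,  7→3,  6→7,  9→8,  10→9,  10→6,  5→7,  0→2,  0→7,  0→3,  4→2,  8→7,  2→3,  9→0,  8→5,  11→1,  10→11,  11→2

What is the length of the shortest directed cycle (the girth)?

For each vertex v, BFS finds the shortest path from v back to v.
The shortest such closed walk is 10 → 11 → 4 → 10, length 3.

3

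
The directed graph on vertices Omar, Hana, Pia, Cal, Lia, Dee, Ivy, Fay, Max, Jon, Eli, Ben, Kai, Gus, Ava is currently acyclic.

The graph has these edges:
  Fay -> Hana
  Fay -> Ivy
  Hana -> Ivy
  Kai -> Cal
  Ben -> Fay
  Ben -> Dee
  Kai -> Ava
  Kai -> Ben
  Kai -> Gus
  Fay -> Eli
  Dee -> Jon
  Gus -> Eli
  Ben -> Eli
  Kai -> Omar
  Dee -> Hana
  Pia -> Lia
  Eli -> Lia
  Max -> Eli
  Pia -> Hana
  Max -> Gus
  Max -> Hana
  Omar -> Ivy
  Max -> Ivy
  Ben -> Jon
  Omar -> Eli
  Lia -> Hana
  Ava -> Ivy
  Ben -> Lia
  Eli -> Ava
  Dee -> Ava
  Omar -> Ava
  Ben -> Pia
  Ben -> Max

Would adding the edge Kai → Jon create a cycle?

Adding Kai→Jon creates a cycle iff Jon can already reach Kai.
Explore from Jon: no path reaches Kai. The graph stays acyclic.

No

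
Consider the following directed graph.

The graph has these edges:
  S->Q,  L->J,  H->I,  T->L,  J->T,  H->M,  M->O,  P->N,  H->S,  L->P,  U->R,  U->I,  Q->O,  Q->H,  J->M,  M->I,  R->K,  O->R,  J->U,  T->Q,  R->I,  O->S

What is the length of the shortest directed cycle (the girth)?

For each vertex v, BFS finds the shortest path from v back to v.
The shortest such closed walk is J → T → L → J, length 3.

3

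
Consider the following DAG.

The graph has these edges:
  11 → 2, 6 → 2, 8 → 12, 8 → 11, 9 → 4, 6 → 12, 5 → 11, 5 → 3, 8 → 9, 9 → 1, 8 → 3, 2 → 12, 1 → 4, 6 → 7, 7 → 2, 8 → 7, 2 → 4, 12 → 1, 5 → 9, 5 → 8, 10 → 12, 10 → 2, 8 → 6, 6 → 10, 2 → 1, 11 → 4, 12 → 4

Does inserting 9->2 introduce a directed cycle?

No

Adding 9→2 creates a cycle iff 2 can already reach 9.
Explore from 2: no path reaches 9. The graph stays acyclic.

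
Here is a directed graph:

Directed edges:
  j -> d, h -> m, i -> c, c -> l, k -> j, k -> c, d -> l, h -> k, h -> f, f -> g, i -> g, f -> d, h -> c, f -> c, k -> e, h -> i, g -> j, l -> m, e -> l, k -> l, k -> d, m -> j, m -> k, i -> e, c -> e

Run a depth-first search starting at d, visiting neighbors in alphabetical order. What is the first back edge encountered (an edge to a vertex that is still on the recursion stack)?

j->d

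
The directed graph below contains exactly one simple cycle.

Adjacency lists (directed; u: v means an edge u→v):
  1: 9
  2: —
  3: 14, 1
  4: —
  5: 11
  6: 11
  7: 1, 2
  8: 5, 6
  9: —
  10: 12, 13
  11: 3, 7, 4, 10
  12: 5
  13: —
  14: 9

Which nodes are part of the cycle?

5, 10, 11, 12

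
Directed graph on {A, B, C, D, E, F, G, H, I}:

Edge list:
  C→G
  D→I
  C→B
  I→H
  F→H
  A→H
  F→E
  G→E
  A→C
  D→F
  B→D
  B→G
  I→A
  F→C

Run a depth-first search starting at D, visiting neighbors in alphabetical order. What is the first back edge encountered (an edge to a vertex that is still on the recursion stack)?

B->D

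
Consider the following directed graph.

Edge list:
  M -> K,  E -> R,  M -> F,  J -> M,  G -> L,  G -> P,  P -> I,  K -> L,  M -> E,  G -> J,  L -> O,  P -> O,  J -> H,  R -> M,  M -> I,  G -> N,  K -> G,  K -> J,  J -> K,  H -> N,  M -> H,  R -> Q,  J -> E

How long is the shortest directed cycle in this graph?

2

For each vertex v, BFS finds the shortest path from v back to v.
The shortest such closed walk is J → K → J, length 2.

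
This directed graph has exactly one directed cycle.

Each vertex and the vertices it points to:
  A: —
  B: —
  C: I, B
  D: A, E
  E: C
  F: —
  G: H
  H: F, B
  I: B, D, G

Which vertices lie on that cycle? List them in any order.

DFS with gray/black marking from I:
I gray
  B gray
  B black
  D gray
    A gray
    A black
    E gray
      C gray
        C→I: I is gray → back edge
Back edge closes the cycle I → D → E → C → I; its vertices are {C, D, E, I}.

C, D, E, I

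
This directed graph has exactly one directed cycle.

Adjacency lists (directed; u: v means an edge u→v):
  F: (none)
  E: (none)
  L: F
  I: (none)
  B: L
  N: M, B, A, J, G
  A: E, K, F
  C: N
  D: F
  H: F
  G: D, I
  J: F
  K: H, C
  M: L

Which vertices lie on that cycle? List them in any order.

DFS with gray/black marking from N:
N gray
  M gray
    L gray
      F gray
      F black
    L black
  M black
  B gray
    B→L: L black — skip
  B black
  A gray
    E gray
    E black
    K gray
      H gray
        H→F: F black — skip
      H black
      C gray
        C→N: N is gray → back edge
Back edge closes the cycle N → A → K → C → N; its vertices are {A, C, K, N}.

A, C, K, N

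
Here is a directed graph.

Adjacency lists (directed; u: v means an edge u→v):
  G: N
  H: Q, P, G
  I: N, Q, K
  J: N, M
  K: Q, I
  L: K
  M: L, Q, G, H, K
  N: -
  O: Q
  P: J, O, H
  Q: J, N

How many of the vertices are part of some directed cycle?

A vertex is on a directed cycle iff it belongs to a strongly connected component of size ≥ 2 (or has a self-loop).
The vertices on cycles are {H, I, J, K, L, M, O, P, Q} — 9 in total.

9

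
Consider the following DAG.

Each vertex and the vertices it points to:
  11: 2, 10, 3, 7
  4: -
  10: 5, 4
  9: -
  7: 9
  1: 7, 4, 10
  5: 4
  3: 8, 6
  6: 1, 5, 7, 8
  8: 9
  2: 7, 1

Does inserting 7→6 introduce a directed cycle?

Yes

Adding 7→6 creates a cycle iff 6 can already reach 7.
Path from 6: 6 → 7.
So 6 → … → 7 → 6 is a cycle.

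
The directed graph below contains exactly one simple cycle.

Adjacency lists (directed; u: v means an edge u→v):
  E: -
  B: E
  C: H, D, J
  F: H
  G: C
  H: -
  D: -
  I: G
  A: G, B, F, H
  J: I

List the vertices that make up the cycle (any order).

C, G, I, J

DFS with gray/black marking from G:
G gray
  C gray
    H gray
    H black
    D gray
    D black
    J gray
      I gray
        I→G: G is gray → back edge
Back edge closes the cycle G → C → J → I → G; its vertices are {C, G, I, J}.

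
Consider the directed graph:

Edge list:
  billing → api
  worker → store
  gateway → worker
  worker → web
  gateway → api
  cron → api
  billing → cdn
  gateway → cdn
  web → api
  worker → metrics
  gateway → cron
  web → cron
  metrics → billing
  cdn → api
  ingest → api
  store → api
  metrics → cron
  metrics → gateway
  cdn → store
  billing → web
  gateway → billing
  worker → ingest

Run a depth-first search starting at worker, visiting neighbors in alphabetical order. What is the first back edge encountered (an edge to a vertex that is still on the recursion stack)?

gateway→worker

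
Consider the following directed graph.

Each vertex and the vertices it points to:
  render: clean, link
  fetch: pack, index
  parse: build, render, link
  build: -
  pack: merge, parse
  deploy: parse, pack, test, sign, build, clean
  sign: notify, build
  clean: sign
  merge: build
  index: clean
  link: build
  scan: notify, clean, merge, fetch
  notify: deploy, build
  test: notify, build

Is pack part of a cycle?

pack is on a cycle iff pack can reach itself via ≥1 edge.
pack → parse → render → clean → sign → notify → deploy → pack — yes.

Yes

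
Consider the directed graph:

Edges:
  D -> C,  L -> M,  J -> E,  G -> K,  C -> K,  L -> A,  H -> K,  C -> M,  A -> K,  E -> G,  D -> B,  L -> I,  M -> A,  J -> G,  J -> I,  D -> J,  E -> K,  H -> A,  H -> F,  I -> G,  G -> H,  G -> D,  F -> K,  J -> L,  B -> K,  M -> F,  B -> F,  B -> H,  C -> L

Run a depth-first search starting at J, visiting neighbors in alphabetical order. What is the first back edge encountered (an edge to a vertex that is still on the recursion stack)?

I→G

DFS from J (visiting neighbors in alphabetical order); mark gray on enter, black on exit:
J gray
  E gray
    G gray
      D gray
        B gray
          F gray
            K gray
            K black
          F black
          H gray
            A gray
              A→K: K black — skip
            A black
            H→F: F black — skip
            H→K: K black — skip
          H black
          B→K: K black — skip
        B black
        C gray
          C→K: K black — skip
          L gray
            L→A: A black — skip
            I gray
              I→G: G is gray → back edge
First back edge: I → G.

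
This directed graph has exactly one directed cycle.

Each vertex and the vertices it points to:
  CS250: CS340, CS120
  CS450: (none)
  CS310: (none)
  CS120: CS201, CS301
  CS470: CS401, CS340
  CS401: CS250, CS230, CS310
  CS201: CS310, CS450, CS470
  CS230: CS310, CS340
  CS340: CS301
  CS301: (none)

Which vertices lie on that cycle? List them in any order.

DFS with gray/black marking from CS120:
CS120 gray
  CS201 gray
    CS310 gray
    CS310 black
    CS450 gray
    CS450 black
    CS470 gray
      CS401 gray
        CS250 gray
          CS340 gray
            CS301 gray
            CS301 black
          CS340 black
          CS250→CS120: CS120 is gray → back edge
Back edge closes the cycle CS120 → CS201 → CS470 → CS401 → CS250 → CS120; its vertices are {CS120, CS201, CS250, CS401, CS470}.

CS120, CS201, CS250, CS401, CS470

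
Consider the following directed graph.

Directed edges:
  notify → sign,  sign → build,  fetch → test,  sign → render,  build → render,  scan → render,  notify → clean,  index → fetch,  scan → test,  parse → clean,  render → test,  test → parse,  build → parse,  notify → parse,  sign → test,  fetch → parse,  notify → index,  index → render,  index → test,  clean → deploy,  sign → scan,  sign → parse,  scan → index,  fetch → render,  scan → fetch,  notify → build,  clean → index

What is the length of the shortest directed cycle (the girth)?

4

For each vertex v, BFS finds the shortest path from v back to v.
The shortest such closed walk is clean → index → test → parse → clean, length 4.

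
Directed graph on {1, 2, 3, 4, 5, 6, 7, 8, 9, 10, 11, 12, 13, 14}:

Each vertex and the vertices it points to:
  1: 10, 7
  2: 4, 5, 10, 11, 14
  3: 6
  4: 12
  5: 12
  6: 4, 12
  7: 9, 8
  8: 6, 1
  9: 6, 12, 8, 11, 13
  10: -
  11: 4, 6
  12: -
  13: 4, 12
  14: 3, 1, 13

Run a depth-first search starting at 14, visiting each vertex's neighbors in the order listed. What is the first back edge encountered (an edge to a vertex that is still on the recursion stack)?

DFS from 14 (visiting each vertex's neighbors in the order listed); mark gray on enter, black on exit:
14 gray
  3 gray
    6 gray
      4 gray
        12 gray
        12 black
      4 black
      6→12: 12 black — skip
    6 black
  3 black
  1 gray
    10 gray
    10 black
    7 gray
      9 gray
        9→6: 6 black — skip
        9→12: 12 black — skip
        8 gray
          8→6: 6 black — skip
          8→1: 1 is gray → back edge
First back edge: 8 → 1.

8→1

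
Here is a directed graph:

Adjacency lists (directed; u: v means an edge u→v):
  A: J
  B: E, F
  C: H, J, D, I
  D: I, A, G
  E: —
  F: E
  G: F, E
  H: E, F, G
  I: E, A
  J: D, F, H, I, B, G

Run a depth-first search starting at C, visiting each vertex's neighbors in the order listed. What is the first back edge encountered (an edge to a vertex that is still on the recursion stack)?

A→J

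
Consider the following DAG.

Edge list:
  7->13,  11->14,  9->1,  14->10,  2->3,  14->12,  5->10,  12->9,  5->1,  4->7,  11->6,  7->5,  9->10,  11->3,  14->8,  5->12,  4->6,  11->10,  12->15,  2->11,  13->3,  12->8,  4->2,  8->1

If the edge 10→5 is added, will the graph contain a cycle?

Yes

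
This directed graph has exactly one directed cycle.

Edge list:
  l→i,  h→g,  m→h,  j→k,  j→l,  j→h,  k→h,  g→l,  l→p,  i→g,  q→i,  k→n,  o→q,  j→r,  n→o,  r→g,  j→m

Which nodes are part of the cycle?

g, i, l

DFS with gray/black marking from l:
l gray
  i gray
    g gray
      g→l: l is gray → back edge
Back edge closes the cycle l → i → g → l; its vertices are {g, i, l}.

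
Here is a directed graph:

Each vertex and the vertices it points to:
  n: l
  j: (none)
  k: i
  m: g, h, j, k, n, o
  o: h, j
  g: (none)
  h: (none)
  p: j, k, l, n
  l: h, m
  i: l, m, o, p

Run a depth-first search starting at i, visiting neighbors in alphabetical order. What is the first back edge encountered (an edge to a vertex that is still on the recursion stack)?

DFS from i (visiting neighbors in alphabetical order); mark gray on enter, black on exit:
i gray
  l gray
    h gray
    h black
    m gray
      g gray
      g black
      m→h: h black — skip
      j gray
      j black
      k gray
        k→i: i is gray → back edge
First back edge: k → i.

k→i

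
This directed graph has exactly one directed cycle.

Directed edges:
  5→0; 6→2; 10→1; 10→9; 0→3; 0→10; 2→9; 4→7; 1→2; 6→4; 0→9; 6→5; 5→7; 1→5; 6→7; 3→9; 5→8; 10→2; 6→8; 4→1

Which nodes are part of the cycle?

0, 1, 5, 10

DFS with gray/black marking from 5:
5 gray
  0 gray
    9 gray
    9 black
    10 gray
      10→9: 9 black — skip
      2 gray
        2→9: 9 black — skip
      2 black
      1 gray
        1→2: 2 black — skip
        1→5: 5 is gray → back edge
Back edge closes the cycle 5 → 0 → 10 → 1 → 5; its vertices are {0, 1, 5, 10}.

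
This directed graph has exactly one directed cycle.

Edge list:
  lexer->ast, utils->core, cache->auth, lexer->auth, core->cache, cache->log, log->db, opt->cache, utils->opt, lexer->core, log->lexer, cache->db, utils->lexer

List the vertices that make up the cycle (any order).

DFS with gray/black marking from cache:
cache gray
  auth gray
  auth black
  db gray
  db black
  log gray
    log→db: db black — skip
    lexer gray
      lexer→auth: auth black — skip
      core gray
        core→cache: cache is gray → back edge
Back edge closes the cycle cache → log → lexer → core → cache; its vertices are {log, core, cache, lexer}.

log, core, cache, lexer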